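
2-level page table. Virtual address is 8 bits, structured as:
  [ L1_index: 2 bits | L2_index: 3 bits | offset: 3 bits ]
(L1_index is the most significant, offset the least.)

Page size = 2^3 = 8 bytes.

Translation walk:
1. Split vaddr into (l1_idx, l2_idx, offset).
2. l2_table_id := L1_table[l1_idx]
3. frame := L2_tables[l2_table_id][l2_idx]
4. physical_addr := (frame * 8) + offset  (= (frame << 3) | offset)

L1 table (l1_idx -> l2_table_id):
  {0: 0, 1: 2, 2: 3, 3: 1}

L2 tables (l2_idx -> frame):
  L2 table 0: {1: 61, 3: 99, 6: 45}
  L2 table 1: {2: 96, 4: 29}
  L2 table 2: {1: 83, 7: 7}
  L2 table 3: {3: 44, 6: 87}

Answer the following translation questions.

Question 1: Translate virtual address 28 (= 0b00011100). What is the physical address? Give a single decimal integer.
vaddr = 28 = 0b00011100
Split: l1_idx=0, l2_idx=3, offset=4
L1[0] = 0
L2[0][3] = 99
paddr = 99 * 8 + 4 = 796

Answer: 796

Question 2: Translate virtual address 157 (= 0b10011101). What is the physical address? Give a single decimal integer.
vaddr = 157 = 0b10011101
Split: l1_idx=2, l2_idx=3, offset=5
L1[2] = 3
L2[3][3] = 44
paddr = 44 * 8 + 5 = 357

Answer: 357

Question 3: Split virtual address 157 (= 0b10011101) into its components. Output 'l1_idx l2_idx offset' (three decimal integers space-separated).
vaddr = 157 = 0b10011101
  top 2 bits -> l1_idx = 2
  next 3 bits -> l2_idx = 3
  bottom 3 bits -> offset = 5

Answer: 2 3 5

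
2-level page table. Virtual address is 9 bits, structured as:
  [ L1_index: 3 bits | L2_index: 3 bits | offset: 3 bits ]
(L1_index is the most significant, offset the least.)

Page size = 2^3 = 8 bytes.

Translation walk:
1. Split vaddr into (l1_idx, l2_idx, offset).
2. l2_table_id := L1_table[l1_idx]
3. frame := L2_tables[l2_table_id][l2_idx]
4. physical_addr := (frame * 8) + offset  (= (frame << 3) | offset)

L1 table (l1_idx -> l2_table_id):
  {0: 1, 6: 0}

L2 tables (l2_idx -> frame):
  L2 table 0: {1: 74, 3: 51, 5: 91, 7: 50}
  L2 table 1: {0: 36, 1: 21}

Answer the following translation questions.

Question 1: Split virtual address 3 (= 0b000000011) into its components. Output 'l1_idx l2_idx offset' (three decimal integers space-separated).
Answer: 0 0 3

Derivation:
vaddr = 3 = 0b000000011
  top 3 bits -> l1_idx = 0
  next 3 bits -> l2_idx = 0
  bottom 3 bits -> offset = 3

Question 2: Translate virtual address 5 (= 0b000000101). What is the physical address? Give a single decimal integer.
Answer: 293

Derivation:
vaddr = 5 = 0b000000101
Split: l1_idx=0, l2_idx=0, offset=5
L1[0] = 1
L2[1][0] = 36
paddr = 36 * 8 + 5 = 293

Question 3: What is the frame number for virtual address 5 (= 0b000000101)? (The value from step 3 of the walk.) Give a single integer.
vaddr = 5: l1_idx=0, l2_idx=0
L1[0] = 1; L2[1][0] = 36

Answer: 36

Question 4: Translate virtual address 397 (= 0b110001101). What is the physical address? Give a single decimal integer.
Answer: 597

Derivation:
vaddr = 397 = 0b110001101
Split: l1_idx=6, l2_idx=1, offset=5
L1[6] = 0
L2[0][1] = 74
paddr = 74 * 8 + 5 = 597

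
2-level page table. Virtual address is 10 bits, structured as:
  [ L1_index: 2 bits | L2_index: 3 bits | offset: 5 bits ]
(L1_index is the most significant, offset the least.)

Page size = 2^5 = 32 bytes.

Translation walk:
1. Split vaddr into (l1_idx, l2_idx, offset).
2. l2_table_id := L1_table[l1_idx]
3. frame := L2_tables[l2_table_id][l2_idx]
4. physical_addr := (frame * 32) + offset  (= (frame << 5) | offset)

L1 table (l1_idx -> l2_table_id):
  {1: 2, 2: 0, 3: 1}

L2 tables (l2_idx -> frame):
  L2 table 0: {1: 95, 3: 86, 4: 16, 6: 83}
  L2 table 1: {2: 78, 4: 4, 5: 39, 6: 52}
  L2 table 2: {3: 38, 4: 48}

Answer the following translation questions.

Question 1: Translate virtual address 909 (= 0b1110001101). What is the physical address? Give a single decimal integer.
Answer: 141

Derivation:
vaddr = 909 = 0b1110001101
Split: l1_idx=3, l2_idx=4, offset=13
L1[3] = 1
L2[1][4] = 4
paddr = 4 * 32 + 13 = 141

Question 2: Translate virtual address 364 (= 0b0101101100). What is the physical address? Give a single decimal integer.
vaddr = 364 = 0b0101101100
Split: l1_idx=1, l2_idx=3, offset=12
L1[1] = 2
L2[2][3] = 38
paddr = 38 * 32 + 12 = 1228

Answer: 1228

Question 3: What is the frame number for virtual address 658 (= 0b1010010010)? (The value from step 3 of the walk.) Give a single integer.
Answer: 16

Derivation:
vaddr = 658: l1_idx=2, l2_idx=4
L1[2] = 0; L2[0][4] = 16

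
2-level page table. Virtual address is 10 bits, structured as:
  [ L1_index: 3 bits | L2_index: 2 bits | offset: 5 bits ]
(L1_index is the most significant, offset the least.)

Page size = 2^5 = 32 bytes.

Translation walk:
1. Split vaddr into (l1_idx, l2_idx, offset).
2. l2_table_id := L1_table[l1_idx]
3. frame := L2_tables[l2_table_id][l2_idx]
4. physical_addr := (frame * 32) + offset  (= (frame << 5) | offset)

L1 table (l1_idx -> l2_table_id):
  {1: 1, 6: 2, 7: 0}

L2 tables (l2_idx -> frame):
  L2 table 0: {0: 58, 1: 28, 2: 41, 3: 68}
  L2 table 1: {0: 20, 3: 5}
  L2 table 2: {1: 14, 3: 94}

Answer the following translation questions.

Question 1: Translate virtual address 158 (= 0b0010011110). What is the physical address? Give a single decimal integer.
Answer: 670

Derivation:
vaddr = 158 = 0b0010011110
Split: l1_idx=1, l2_idx=0, offset=30
L1[1] = 1
L2[1][0] = 20
paddr = 20 * 32 + 30 = 670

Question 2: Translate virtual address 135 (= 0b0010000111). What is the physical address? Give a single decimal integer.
vaddr = 135 = 0b0010000111
Split: l1_idx=1, l2_idx=0, offset=7
L1[1] = 1
L2[1][0] = 20
paddr = 20 * 32 + 7 = 647

Answer: 647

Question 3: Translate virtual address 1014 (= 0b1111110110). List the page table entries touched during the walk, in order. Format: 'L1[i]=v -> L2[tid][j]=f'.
vaddr = 1014 = 0b1111110110
Split: l1_idx=7, l2_idx=3, offset=22

Answer: L1[7]=0 -> L2[0][3]=68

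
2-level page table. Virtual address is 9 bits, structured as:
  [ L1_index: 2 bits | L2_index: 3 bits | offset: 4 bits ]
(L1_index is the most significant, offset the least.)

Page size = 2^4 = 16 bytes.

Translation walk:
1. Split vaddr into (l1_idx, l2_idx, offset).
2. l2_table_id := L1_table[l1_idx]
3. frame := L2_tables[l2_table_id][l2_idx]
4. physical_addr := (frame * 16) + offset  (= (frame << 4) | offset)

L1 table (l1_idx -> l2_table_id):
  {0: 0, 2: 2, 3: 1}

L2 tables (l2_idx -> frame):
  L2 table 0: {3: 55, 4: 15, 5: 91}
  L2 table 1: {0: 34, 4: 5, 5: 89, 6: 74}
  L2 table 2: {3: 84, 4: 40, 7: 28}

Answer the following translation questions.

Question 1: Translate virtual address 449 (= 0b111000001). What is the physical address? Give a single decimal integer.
vaddr = 449 = 0b111000001
Split: l1_idx=3, l2_idx=4, offset=1
L1[3] = 1
L2[1][4] = 5
paddr = 5 * 16 + 1 = 81

Answer: 81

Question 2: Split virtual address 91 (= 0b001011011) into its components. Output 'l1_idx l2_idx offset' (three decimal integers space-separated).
Answer: 0 5 11

Derivation:
vaddr = 91 = 0b001011011
  top 2 bits -> l1_idx = 0
  next 3 bits -> l2_idx = 5
  bottom 4 bits -> offset = 11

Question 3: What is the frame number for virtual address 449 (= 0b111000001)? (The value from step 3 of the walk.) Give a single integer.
Answer: 5

Derivation:
vaddr = 449: l1_idx=3, l2_idx=4
L1[3] = 1; L2[1][4] = 5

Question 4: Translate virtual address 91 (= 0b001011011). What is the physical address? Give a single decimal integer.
Answer: 1467

Derivation:
vaddr = 91 = 0b001011011
Split: l1_idx=0, l2_idx=5, offset=11
L1[0] = 0
L2[0][5] = 91
paddr = 91 * 16 + 11 = 1467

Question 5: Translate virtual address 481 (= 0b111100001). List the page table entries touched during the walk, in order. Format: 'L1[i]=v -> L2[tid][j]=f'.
Answer: L1[3]=1 -> L2[1][6]=74

Derivation:
vaddr = 481 = 0b111100001
Split: l1_idx=3, l2_idx=6, offset=1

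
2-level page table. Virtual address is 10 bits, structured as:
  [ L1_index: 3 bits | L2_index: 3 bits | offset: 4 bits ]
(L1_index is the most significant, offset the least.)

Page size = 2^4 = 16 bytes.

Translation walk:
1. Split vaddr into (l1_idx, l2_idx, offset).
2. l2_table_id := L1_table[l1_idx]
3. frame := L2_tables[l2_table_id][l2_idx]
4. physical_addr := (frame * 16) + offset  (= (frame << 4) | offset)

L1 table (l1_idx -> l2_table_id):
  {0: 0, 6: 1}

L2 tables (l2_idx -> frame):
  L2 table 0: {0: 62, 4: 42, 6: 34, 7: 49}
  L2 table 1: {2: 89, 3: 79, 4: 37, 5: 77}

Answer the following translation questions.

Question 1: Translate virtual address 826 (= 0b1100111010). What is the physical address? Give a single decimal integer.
vaddr = 826 = 0b1100111010
Split: l1_idx=6, l2_idx=3, offset=10
L1[6] = 1
L2[1][3] = 79
paddr = 79 * 16 + 10 = 1274

Answer: 1274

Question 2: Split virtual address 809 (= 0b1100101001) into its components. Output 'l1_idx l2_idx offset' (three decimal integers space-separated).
Answer: 6 2 9

Derivation:
vaddr = 809 = 0b1100101001
  top 3 bits -> l1_idx = 6
  next 3 bits -> l2_idx = 2
  bottom 4 bits -> offset = 9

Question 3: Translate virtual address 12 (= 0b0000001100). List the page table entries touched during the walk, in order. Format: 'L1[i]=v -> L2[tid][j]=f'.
vaddr = 12 = 0b0000001100
Split: l1_idx=0, l2_idx=0, offset=12

Answer: L1[0]=0 -> L2[0][0]=62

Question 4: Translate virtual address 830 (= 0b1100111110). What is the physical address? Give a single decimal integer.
vaddr = 830 = 0b1100111110
Split: l1_idx=6, l2_idx=3, offset=14
L1[6] = 1
L2[1][3] = 79
paddr = 79 * 16 + 14 = 1278

Answer: 1278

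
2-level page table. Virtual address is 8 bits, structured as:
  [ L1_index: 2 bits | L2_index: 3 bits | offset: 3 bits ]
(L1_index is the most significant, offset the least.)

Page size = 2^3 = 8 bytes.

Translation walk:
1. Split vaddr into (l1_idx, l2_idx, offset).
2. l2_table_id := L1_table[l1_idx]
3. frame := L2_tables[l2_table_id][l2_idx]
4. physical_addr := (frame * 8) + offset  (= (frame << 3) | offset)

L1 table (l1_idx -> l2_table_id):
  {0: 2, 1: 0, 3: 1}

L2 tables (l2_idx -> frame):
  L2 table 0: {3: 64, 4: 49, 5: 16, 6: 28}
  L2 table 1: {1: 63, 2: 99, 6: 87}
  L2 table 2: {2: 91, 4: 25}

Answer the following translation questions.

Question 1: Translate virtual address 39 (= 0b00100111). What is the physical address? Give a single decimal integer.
Answer: 207

Derivation:
vaddr = 39 = 0b00100111
Split: l1_idx=0, l2_idx=4, offset=7
L1[0] = 2
L2[2][4] = 25
paddr = 25 * 8 + 7 = 207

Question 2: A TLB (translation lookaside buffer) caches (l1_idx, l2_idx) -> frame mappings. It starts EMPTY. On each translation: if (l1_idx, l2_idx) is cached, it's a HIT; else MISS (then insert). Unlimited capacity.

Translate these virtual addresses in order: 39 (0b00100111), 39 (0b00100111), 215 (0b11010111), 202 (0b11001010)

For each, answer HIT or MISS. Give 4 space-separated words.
Answer: MISS HIT MISS MISS

Derivation:
vaddr=39: (0,4) not in TLB -> MISS, insert
vaddr=39: (0,4) in TLB -> HIT
vaddr=215: (3,2) not in TLB -> MISS, insert
vaddr=202: (3,1) not in TLB -> MISS, insert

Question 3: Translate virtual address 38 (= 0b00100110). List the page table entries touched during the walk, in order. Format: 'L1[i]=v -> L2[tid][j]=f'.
Answer: L1[0]=2 -> L2[2][4]=25

Derivation:
vaddr = 38 = 0b00100110
Split: l1_idx=0, l2_idx=4, offset=6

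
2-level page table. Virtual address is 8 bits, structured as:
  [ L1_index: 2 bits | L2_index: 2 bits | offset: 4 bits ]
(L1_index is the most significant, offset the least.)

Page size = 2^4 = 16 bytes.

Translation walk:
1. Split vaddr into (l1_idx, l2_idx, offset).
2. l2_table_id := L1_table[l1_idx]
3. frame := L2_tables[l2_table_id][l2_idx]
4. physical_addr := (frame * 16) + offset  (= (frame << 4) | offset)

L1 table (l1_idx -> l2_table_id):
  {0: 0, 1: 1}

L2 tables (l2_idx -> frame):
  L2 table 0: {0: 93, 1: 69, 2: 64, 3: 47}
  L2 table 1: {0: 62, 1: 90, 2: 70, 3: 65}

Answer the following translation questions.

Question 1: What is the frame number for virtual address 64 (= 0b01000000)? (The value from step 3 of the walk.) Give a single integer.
vaddr = 64: l1_idx=1, l2_idx=0
L1[1] = 1; L2[1][0] = 62

Answer: 62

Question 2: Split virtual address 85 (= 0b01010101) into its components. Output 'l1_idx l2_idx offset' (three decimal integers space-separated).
vaddr = 85 = 0b01010101
  top 2 bits -> l1_idx = 1
  next 2 bits -> l2_idx = 1
  bottom 4 bits -> offset = 5

Answer: 1 1 5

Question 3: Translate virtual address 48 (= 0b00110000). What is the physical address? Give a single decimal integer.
vaddr = 48 = 0b00110000
Split: l1_idx=0, l2_idx=3, offset=0
L1[0] = 0
L2[0][3] = 47
paddr = 47 * 16 + 0 = 752

Answer: 752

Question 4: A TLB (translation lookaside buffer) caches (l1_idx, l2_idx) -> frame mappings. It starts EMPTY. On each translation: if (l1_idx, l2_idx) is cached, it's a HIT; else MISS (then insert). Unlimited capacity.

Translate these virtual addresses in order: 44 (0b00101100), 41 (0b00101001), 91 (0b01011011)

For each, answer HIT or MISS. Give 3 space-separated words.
Answer: MISS HIT MISS

Derivation:
vaddr=44: (0,2) not in TLB -> MISS, insert
vaddr=41: (0,2) in TLB -> HIT
vaddr=91: (1,1) not in TLB -> MISS, insert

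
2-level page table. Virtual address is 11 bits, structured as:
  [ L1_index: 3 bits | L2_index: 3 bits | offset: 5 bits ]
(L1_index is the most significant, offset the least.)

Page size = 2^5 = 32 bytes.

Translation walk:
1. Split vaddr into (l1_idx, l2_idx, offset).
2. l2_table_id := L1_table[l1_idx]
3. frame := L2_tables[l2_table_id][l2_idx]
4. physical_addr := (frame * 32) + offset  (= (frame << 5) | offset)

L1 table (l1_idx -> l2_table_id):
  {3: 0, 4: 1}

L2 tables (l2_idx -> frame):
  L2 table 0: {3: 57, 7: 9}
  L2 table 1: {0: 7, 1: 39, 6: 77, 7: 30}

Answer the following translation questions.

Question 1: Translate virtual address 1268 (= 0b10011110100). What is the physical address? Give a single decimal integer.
Answer: 980

Derivation:
vaddr = 1268 = 0b10011110100
Split: l1_idx=4, l2_idx=7, offset=20
L1[4] = 1
L2[1][7] = 30
paddr = 30 * 32 + 20 = 980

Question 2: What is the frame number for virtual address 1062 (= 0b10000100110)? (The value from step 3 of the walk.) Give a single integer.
Answer: 39

Derivation:
vaddr = 1062: l1_idx=4, l2_idx=1
L1[4] = 1; L2[1][1] = 39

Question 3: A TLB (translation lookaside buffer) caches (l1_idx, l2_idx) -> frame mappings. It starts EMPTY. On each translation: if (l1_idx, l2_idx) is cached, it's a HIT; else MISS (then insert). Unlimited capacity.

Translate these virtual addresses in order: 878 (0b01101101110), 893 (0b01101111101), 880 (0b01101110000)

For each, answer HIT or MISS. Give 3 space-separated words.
vaddr=878: (3,3) not in TLB -> MISS, insert
vaddr=893: (3,3) in TLB -> HIT
vaddr=880: (3,3) in TLB -> HIT

Answer: MISS HIT HIT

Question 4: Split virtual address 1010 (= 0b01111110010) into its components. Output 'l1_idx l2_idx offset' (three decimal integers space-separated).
Answer: 3 7 18

Derivation:
vaddr = 1010 = 0b01111110010
  top 3 bits -> l1_idx = 3
  next 3 bits -> l2_idx = 7
  bottom 5 bits -> offset = 18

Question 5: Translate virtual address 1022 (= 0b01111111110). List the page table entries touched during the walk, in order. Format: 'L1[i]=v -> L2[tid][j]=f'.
vaddr = 1022 = 0b01111111110
Split: l1_idx=3, l2_idx=7, offset=30

Answer: L1[3]=0 -> L2[0][7]=9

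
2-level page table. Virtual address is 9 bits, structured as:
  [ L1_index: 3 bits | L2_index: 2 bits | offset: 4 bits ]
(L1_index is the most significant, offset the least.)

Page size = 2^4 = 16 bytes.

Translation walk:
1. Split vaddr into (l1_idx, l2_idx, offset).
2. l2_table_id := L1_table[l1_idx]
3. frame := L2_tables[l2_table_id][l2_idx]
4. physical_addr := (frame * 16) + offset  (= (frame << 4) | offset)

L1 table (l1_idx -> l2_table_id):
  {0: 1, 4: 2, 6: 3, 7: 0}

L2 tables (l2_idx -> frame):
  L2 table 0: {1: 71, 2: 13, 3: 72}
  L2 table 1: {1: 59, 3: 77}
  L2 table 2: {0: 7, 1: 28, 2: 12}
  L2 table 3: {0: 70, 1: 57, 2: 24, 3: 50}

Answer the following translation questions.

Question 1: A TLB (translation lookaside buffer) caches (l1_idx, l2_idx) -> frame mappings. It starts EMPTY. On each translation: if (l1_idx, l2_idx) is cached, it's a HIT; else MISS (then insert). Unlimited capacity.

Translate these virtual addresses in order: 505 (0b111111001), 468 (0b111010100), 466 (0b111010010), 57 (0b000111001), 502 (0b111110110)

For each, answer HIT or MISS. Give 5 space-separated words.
vaddr=505: (7,3) not in TLB -> MISS, insert
vaddr=468: (7,1) not in TLB -> MISS, insert
vaddr=466: (7,1) in TLB -> HIT
vaddr=57: (0,3) not in TLB -> MISS, insert
vaddr=502: (7,3) in TLB -> HIT

Answer: MISS MISS HIT MISS HIT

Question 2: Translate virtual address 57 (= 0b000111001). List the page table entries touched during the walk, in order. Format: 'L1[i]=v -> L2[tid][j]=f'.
vaddr = 57 = 0b000111001
Split: l1_idx=0, l2_idx=3, offset=9

Answer: L1[0]=1 -> L2[1][3]=77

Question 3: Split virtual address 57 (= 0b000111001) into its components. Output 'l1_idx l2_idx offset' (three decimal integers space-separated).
Answer: 0 3 9

Derivation:
vaddr = 57 = 0b000111001
  top 3 bits -> l1_idx = 0
  next 2 bits -> l2_idx = 3
  bottom 4 bits -> offset = 9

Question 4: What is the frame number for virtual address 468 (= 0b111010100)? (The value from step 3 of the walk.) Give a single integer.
Answer: 71

Derivation:
vaddr = 468: l1_idx=7, l2_idx=1
L1[7] = 0; L2[0][1] = 71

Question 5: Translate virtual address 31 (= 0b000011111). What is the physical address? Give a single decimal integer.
vaddr = 31 = 0b000011111
Split: l1_idx=0, l2_idx=1, offset=15
L1[0] = 1
L2[1][1] = 59
paddr = 59 * 16 + 15 = 959

Answer: 959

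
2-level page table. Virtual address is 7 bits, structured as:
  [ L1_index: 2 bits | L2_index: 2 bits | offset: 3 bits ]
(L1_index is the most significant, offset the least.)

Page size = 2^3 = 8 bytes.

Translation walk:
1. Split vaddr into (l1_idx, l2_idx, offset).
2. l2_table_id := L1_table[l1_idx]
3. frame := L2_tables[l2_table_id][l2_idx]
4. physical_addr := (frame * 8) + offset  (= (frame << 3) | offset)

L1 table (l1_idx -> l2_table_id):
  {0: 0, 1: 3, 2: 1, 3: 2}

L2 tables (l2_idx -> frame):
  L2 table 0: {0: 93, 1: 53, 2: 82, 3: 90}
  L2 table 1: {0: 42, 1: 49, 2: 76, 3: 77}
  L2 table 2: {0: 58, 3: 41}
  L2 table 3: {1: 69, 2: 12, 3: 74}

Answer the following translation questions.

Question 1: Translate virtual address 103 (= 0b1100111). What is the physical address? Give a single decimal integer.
vaddr = 103 = 0b1100111
Split: l1_idx=3, l2_idx=0, offset=7
L1[3] = 2
L2[2][0] = 58
paddr = 58 * 8 + 7 = 471

Answer: 471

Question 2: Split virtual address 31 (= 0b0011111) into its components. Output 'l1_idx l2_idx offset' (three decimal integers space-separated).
Answer: 0 3 7

Derivation:
vaddr = 31 = 0b0011111
  top 2 bits -> l1_idx = 0
  next 2 bits -> l2_idx = 3
  bottom 3 bits -> offset = 7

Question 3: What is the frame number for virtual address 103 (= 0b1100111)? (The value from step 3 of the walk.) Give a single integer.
Answer: 58

Derivation:
vaddr = 103: l1_idx=3, l2_idx=0
L1[3] = 2; L2[2][0] = 58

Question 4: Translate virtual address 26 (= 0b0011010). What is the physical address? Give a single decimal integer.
Answer: 722

Derivation:
vaddr = 26 = 0b0011010
Split: l1_idx=0, l2_idx=3, offset=2
L1[0] = 0
L2[0][3] = 90
paddr = 90 * 8 + 2 = 722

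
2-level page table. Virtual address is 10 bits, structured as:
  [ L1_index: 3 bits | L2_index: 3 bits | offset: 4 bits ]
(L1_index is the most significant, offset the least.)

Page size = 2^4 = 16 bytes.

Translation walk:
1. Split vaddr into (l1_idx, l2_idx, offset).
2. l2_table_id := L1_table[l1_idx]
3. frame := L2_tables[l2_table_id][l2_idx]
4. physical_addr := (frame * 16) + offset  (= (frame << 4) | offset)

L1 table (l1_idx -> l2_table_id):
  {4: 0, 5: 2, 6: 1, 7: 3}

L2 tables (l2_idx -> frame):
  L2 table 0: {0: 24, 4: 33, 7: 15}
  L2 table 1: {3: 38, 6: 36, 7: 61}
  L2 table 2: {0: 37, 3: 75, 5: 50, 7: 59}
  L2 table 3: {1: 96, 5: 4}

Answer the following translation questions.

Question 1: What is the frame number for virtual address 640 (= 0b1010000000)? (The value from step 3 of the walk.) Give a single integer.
Answer: 37

Derivation:
vaddr = 640: l1_idx=5, l2_idx=0
L1[5] = 2; L2[2][0] = 37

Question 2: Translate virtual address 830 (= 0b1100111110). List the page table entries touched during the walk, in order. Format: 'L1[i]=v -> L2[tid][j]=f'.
Answer: L1[6]=1 -> L2[1][3]=38

Derivation:
vaddr = 830 = 0b1100111110
Split: l1_idx=6, l2_idx=3, offset=14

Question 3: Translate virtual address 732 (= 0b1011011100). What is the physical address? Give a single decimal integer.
vaddr = 732 = 0b1011011100
Split: l1_idx=5, l2_idx=5, offset=12
L1[5] = 2
L2[2][5] = 50
paddr = 50 * 16 + 12 = 812

Answer: 812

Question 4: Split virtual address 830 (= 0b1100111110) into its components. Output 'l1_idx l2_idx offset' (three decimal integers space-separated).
vaddr = 830 = 0b1100111110
  top 3 bits -> l1_idx = 6
  next 3 bits -> l2_idx = 3
  bottom 4 bits -> offset = 14

Answer: 6 3 14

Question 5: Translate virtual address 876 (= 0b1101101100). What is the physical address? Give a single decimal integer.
vaddr = 876 = 0b1101101100
Split: l1_idx=6, l2_idx=6, offset=12
L1[6] = 1
L2[1][6] = 36
paddr = 36 * 16 + 12 = 588

Answer: 588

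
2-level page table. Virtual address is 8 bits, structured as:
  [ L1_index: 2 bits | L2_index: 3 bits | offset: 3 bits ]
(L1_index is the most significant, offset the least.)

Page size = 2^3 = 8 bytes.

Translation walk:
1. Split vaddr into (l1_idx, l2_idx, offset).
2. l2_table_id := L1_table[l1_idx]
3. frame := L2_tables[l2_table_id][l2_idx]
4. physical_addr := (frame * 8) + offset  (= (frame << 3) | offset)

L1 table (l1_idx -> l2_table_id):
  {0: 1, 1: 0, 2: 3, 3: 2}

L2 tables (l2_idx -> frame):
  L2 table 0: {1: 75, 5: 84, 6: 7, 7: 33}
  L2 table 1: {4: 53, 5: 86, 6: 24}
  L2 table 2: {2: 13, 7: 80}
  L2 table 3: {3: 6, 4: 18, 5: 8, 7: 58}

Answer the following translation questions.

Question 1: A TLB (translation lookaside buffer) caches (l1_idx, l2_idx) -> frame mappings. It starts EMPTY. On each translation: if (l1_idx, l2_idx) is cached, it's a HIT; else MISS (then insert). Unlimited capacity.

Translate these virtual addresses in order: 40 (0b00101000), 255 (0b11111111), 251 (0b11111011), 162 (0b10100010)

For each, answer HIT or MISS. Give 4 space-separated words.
vaddr=40: (0,5) not in TLB -> MISS, insert
vaddr=255: (3,7) not in TLB -> MISS, insert
vaddr=251: (3,7) in TLB -> HIT
vaddr=162: (2,4) not in TLB -> MISS, insert

Answer: MISS MISS HIT MISS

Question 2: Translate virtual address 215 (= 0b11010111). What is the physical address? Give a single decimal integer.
vaddr = 215 = 0b11010111
Split: l1_idx=3, l2_idx=2, offset=7
L1[3] = 2
L2[2][2] = 13
paddr = 13 * 8 + 7 = 111

Answer: 111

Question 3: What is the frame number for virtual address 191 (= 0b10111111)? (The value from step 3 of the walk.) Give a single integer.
Answer: 58

Derivation:
vaddr = 191: l1_idx=2, l2_idx=7
L1[2] = 3; L2[3][7] = 58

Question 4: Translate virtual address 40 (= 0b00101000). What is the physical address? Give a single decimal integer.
vaddr = 40 = 0b00101000
Split: l1_idx=0, l2_idx=5, offset=0
L1[0] = 1
L2[1][5] = 86
paddr = 86 * 8 + 0 = 688

Answer: 688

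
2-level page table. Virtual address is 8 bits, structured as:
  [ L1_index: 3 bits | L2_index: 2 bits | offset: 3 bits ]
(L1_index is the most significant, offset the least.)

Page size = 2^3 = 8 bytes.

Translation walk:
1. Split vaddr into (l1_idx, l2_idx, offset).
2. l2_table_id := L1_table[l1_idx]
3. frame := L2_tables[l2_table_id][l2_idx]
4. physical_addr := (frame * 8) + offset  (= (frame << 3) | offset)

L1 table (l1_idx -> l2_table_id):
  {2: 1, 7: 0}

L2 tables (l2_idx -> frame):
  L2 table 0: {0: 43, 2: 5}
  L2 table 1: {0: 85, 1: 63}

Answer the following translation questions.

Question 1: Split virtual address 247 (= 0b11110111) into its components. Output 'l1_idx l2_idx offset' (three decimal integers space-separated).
Answer: 7 2 7

Derivation:
vaddr = 247 = 0b11110111
  top 3 bits -> l1_idx = 7
  next 2 bits -> l2_idx = 2
  bottom 3 bits -> offset = 7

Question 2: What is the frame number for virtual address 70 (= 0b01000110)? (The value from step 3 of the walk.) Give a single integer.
vaddr = 70: l1_idx=2, l2_idx=0
L1[2] = 1; L2[1][0] = 85

Answer: 85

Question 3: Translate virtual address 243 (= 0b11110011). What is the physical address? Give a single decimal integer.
Answer: 43

Derivation:
vaddr = 243 = 0b11110011
Split: l1_idx=7, l2_idx=2, offset=3
L1[7] = 0
L2[0][2] = 5
paddr = 5 * 8 + 3 = 43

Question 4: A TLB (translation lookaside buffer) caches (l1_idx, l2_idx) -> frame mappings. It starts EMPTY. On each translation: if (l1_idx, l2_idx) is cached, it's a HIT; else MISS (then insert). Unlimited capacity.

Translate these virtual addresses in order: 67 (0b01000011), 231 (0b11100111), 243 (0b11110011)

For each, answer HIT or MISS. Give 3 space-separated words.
Answer: MISS MISS MISS

Derivation:
vaddr=67: (2,0) not in TLB -> MISS, insert
vaddr=231: (7,0) not in TLB -> MISS, insert
vaddr=243: (7,2) not in TLB -> MISS, insert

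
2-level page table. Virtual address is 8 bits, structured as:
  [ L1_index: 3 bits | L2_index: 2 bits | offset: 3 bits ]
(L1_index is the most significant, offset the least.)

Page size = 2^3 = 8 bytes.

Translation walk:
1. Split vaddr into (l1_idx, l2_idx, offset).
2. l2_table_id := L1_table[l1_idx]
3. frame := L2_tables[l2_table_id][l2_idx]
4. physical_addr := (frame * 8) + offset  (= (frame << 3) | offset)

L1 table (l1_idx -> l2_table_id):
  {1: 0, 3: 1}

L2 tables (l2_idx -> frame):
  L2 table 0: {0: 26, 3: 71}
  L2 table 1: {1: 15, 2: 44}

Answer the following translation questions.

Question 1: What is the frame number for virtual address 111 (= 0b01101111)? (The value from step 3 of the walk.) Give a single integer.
Answer: 15

Derivation:
vaddr = 111: l1_idx=3, l2_idx=1
L1[3] = 1; L2[1][1] = 15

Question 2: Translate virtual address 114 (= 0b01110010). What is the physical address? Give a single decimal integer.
Answer: 354

Derivation:
vaddr = 114 = 0b01110010
Split: l1_idx=3, l2_idx=2, offset=2
L1[3] = 1
L2[1][2] = 44
paddr = 44 * 8 + 2 = 354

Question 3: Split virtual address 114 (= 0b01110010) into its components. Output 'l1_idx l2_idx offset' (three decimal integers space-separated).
vaddr = 114 = 0b01110010
  top 3 bits -> l1_idx = 3
  next 2 bits -> l2_idx = 2
  bottom 3 bits -> offset = 2

Answer: 3 2 2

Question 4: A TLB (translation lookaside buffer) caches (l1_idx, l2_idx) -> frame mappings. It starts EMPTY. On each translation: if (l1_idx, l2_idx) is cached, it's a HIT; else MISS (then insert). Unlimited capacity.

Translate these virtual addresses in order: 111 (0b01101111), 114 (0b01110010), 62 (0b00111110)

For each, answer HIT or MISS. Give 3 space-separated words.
vaddr=111: (3,1) not in TLB -> MISS, insert
vaddr=114: (3,2) not in TLB -> MISS, insert
vaddr=62: (1,3) not in TLB -> MISS, insert

Answer: MISS MISS MISS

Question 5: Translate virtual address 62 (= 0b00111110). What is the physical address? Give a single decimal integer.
Answer: 574

Derivation:
vaddr = 62 = 0b00111110
Split: l1_idx=1, l2_idx=3, offset=6
L1[1] = 0
L2[0][3] = 71
paddr = 71 * 8 + 6 = 574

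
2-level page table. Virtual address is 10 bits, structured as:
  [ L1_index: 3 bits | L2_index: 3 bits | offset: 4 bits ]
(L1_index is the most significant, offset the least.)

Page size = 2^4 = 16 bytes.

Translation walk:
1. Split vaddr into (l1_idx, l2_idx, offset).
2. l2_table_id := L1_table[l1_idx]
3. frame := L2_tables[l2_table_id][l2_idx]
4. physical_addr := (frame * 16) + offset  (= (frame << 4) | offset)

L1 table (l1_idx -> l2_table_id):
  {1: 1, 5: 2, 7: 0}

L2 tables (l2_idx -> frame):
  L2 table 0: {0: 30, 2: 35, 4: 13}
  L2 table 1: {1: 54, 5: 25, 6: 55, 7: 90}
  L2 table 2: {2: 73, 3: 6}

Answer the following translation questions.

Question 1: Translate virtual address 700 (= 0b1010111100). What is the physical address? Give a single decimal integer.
vaddr = 700 = 0b1010111100
Split: l1_idx=5, l2_idx=3, offset=12
L1[5] = 2
L2[2][3] = 6
paddr = 6 * 16 + 12 = 108

Answer: 108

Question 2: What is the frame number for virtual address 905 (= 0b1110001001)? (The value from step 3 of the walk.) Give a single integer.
vaddr = 905: l1_idx=7, l2_idx=0
L1[7] = 0; L2[0][0] = 30

Answer: 30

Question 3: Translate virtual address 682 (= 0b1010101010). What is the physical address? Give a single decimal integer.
vaddr = 682 = 0b1010101010
Split: l1_idx=5, l2_idx=2, offset=10
L1[5] = 2
L2[2][2] = 73
paddr = 73 * 16 + 10 = 1178

Answer: 1178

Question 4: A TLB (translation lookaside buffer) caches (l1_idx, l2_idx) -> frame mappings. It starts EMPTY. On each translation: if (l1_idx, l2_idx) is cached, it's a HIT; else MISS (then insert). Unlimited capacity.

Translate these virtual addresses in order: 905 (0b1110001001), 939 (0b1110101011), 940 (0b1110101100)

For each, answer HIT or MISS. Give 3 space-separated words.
vaddr=905: (7,0) not in TLB -> MISS, insert
vaddr=939: (7,2) not in TLB -> MISS, insert
vaddr=940: (7,2) in TLB -> HIT

Answer: MISS MISS HIT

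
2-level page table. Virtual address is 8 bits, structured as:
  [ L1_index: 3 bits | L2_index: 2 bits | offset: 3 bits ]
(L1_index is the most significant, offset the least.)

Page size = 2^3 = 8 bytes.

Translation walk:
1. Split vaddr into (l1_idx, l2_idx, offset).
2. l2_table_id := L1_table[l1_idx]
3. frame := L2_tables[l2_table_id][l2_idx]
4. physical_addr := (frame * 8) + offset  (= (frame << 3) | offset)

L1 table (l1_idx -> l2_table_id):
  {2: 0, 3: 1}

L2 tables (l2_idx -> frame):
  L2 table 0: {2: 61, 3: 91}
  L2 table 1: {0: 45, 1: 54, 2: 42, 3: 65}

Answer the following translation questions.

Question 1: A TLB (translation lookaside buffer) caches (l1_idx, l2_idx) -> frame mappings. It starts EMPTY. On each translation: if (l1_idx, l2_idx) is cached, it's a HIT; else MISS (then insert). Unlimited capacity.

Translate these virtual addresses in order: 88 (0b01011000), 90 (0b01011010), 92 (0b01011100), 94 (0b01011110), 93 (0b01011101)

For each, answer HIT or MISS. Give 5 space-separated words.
Answer: MISS HIT HIT HIT HIT

Derivation:
vaddr=88: (2,3) not in TLB -> MISS, insert
vaddr=90: (2,3) in TLB -> HIT
vaddr=92: (2,3) in TLB -> HIT
vaddr=94: (2,3) in TLB -> HIT
vaddr=93: (2,3) in TLB -> HIT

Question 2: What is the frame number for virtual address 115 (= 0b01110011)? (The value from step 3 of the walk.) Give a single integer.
vaddr = 115: l1_idx=3, l2_idx=2
L1[3] = 1; L2[1][2] = 42

Answer: 42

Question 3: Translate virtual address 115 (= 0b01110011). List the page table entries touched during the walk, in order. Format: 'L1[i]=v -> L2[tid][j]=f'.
vaddr = 115 = 0b01110011
Split: l1_idx=3, l2_idx=2, offset=3

Answer: L1[3]=1 -> L2[1][2]=42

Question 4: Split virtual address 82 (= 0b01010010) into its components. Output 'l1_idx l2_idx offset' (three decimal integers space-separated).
Answer: 2 2 2

Derivation:
vaddr = 82 = 0b01010010
  top 3 bits -> l1_idx = 2
  next 2 bits -> l2_idx = 2
  bottom 3 bits -> offset = 2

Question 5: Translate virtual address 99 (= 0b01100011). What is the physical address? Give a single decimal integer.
Answer: 363

Derivation:
vaddr = 99 = 0b01100011
Split: l1_idx=3, l2_idx=0, offset=3
L1[3] = 1
L2[1][0] = 45
paddr = 45 * 8 + 3 = 363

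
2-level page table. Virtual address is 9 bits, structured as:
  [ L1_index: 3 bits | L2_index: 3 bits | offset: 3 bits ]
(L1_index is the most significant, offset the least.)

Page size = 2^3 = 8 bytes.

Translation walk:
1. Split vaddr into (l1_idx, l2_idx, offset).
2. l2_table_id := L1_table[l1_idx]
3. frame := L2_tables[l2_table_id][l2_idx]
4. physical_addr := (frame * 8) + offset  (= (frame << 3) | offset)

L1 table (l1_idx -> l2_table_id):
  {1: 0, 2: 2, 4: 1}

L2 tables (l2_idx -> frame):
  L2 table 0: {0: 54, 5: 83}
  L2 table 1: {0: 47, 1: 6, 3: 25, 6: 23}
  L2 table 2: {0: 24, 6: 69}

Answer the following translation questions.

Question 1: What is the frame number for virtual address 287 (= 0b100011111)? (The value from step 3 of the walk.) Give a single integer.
vaddr = 287: l1_idx=4, l2_idx=3
L1[4] = 1; L2[1][3] = 25

Answer: 25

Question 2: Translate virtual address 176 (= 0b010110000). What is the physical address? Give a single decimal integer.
vaddr = 176 = 0b010110000
Split: l1_idx=2, l2_idx=6, offset=0
L1[2] = 2
L2[2][6] = 69
paddr = 69 * 8 + 0 = 552

Answer: 552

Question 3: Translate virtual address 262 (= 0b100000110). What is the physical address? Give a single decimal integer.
Answer: 382

Derivation:
vaddr = 262 = 0b100000110
Split: l1_idx=4, l2_idx=0, offset=6
L1[4] = 1
L2[1][0] = 47
paddr = 47 * 8 + 6 = 382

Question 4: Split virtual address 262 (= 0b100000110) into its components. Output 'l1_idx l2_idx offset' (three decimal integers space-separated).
Answer: 4 0 6

Derivation:
vaddr = 262 = 0b100000110
  top 3 bits -> l1_idx = 4
  next 3 bits -> l2_idx = 0
  bottom 3 bits -> offset = 6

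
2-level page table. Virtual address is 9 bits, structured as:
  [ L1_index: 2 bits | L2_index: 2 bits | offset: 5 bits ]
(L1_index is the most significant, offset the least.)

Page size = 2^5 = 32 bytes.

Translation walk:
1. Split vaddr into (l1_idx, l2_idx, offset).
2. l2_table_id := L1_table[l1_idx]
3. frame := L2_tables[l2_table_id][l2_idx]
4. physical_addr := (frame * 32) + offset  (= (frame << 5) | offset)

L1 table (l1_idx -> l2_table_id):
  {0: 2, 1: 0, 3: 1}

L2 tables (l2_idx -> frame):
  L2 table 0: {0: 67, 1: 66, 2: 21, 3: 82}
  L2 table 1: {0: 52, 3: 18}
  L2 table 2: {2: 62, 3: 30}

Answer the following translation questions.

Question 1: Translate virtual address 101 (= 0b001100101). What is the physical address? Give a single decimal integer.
Answer: 965

Derivation:
vaddr = 101 = 0b001100101
Split: l1_idx=0, l2_idx=3, offset=5
L1[0] = 2
L2[2][3] = 30
paddr = 30 * 32 + 5 = 965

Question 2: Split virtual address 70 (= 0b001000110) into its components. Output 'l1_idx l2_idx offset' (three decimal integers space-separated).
vaddr = 70 = 0b001000110
  top 2 bits -> l1_idx = 0
  next 2 bits -> l2_idx = 2
  bottom 5 bits -> offset = 6

Answer: 0 2 6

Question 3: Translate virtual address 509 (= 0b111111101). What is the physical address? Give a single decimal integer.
vaddr = 509 = 0b111111101
Split: l1_idx=3, l2_idx=3, offset=29
L1[3] = 1
L2[1][3] = 18
paddr = 18 * 32 + 29 = 605

Answer: 605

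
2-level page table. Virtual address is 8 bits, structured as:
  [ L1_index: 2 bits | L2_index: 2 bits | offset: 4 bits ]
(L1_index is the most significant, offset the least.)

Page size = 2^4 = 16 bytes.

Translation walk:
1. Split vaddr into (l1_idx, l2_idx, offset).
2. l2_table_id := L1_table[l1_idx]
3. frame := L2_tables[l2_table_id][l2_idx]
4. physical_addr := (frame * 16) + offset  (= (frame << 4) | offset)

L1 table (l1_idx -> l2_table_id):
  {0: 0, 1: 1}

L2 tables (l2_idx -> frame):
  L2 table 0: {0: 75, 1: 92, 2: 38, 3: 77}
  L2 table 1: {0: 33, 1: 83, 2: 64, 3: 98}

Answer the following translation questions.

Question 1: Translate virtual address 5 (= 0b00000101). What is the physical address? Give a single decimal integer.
vaddr = 5 = 0b00000101
Split: l1_idx=0, l2_idx=0, offset=5
L1[0] = 0
L2[0][0] = 75
paddr = 75 * 16 + 5 = 1205

Answer: 1205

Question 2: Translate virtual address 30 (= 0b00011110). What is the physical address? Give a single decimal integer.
vaddr = 30 = 0b00011110
Split: l1_idx=0, l2_idx=1, offset=14
L1[0] = 0
L2[0][1] = 92
paddr = 92 * 16 + 14 = 1486

Answer: 1486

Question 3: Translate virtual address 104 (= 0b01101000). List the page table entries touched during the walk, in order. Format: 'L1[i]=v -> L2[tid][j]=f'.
Answer: L1[1]=1 -> L2[1][2]=64

Derivation:
vaddr = 104 = 0b01101000
Split: l1_idx=1, l2_idx=2, offset=8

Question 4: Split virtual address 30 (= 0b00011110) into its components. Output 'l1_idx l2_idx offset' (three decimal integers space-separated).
Answer: 0 1 14

Derivation:
vaddr = 30 = 0b00011110
  top 2 bits -> l1_idx = 0
  next 2 bits -> l2_idx = 1
  bottom 4 bits -> offset = 14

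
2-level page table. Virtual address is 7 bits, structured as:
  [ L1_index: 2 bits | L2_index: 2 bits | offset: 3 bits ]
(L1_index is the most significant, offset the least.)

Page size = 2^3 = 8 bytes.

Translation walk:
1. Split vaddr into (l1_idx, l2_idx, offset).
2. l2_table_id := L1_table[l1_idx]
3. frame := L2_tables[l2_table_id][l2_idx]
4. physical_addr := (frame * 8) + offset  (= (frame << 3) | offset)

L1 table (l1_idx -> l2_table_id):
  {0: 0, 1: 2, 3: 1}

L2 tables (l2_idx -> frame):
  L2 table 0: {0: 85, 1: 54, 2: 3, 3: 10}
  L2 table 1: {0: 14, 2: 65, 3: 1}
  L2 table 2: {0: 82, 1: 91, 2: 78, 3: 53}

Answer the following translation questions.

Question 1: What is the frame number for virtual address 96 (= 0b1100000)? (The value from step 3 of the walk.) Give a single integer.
Answer: 14

Derivation:
vaddr = 96: l1_idx=3, l2_idx=0
L1[3] = 1; L2[1][0] = 14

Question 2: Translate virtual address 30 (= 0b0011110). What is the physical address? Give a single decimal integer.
vaddr = 30 = 0b0011110
Split: l1_idx=0, l2_idx=3, offset=6
L1[0] = 0
L2[0][3] = 10
paddr = 10 * 8 + 6 = 86

Answer: 86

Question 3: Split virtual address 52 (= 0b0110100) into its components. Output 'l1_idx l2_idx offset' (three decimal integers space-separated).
Answer: 1 2 4

Derivation:
vaddr = 52 = 0b0110100
  top 2 bits -> l1_idx = 1
  next 2 bits -> l2_idx = 2
  bottom 3 bits -> offset = 4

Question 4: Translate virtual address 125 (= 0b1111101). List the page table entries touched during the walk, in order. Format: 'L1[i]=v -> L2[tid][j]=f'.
Answer: L1[3]=1 -> L2[1][3]=1

Derivation:
vaddr = 125 = 0b1111101
Split: l1_idx=3, l2_idx=3, offset=5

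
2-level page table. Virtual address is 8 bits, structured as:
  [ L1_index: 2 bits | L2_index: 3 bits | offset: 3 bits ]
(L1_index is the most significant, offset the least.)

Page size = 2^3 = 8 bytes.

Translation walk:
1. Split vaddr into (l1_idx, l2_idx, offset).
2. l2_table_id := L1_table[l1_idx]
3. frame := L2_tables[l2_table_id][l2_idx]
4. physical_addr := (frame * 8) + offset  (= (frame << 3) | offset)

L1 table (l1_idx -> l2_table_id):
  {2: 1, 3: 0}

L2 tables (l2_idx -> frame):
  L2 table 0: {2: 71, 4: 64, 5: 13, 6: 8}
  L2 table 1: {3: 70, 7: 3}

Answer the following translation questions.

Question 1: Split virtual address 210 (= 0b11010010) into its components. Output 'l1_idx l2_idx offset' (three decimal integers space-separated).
vaddr = 210 = 0b11010010
  top 2 bits -> l1_idx = 3
  next 3 bits -> l2_idx = 2
  bottom 3 bits -> offset = 2

Answer: 3 2 2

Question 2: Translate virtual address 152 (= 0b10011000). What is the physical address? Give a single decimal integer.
Answer: 560

Derivation:
vaddr = 152 = 0b10011000
Split: l1_idx=2, l2_idx=3, offset=0
L1[2] = 1
L2[1][3] = 70
paddr = 70 * 8 + 0 = 560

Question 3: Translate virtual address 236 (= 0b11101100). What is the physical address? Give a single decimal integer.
vaddr = 236 = 0b11101100
Split: l1_idx=3, l2_idx=5, offset=4
L1[3] = 0
L2[0][5] = 13
paddr = 13 * 8 + 4 = 108

Answer: 108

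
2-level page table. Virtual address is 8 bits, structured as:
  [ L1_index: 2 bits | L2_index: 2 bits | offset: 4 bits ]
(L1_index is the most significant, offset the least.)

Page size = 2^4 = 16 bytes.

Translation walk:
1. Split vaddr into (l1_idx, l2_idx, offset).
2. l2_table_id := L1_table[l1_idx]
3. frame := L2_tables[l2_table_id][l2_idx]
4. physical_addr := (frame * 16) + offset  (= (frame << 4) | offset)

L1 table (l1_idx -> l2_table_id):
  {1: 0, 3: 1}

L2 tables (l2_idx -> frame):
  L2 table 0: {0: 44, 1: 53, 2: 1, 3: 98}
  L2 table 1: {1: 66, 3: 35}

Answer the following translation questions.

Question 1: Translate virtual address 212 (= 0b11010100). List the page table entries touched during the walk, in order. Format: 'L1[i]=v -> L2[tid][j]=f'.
Answer: L1[3]=1 -> L2[1][1]=66

Derivation:
vaddr = 212 = 0b11010100
Split: l1_idx=3, l2_idx=1, offset=4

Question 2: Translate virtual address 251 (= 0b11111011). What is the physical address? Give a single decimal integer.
Answer: 571

Derivation:
vaddr = 251 = 0b11111011
Split: l1_idx=3, l2_idx=3, offset=11
L1[3] = 1
L2[1][3] = 35
paddr = 35 * 16 + 11 = 571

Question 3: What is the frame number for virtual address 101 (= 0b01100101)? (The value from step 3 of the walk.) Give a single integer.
Answer: 1

Derivation:
vaddr = 101: l1_idx=1, l2_idx=2
L1[1] = 0; L2[0][2] = 1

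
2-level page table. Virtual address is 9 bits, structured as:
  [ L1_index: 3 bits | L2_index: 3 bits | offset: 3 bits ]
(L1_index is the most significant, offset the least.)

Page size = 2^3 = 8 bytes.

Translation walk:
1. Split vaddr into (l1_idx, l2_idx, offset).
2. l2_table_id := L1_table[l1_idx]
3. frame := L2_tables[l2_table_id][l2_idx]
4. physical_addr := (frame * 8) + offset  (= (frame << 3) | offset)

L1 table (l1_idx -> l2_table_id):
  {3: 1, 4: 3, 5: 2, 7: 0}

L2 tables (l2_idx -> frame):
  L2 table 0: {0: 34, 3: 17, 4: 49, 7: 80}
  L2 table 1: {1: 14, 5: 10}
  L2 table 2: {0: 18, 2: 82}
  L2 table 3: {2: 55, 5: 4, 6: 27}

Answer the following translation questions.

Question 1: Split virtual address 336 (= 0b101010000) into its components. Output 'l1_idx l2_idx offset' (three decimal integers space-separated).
vaddr = 336 = 0b101010000
  top 3 bits -> l1_idx = 5
  next 3 bits -> l2_idx = 2
  bottom 3 bits -> offset = 0

Answer: 5 2 0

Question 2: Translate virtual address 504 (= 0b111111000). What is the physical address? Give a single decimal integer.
Answer: 640

Derivation:
vaddr = 504 = 0b111111000
Split: l1_idx=7, l2_idx=7, offset=0
L1[7] = 0
L2[0][7] = 80
paddr = 80 * 8 + 0 = 640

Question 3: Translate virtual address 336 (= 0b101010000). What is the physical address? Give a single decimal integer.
Answer: 656

Derivation:
vaddr = 336 = 0b101010000
Split: l1_idx=5, l2_idx=2, offset=0
L1[5] = 2
L2[2][2] = 82
paddr = 82 * 8 + 0 = 656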